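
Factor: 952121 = 37^1 * 25733^1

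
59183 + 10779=69962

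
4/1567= 4/1567 = 0.00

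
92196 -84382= 7814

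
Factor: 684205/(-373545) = -136841/74709 = - 3^( - 3)*2767^ (  -  1)*136841^1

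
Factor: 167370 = 2^1*3^1*5^1*7^1*797^1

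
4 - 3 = 1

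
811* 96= 77856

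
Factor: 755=5^1*151^1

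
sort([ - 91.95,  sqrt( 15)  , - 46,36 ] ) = [ - 91.95,- 46, sqrt(15 ),36 ] 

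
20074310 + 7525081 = 27599391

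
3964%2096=1868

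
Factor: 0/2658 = 0^1 = 0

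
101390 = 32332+69058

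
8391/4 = 8391/4 = 2097.75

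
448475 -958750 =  - 510275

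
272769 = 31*8799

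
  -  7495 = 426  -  7921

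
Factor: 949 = 13^1*73^1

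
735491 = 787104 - 51613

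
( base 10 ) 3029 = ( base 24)565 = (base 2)101111010101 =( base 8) 5725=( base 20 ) 7B9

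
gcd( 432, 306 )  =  18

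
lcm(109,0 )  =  0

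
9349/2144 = 9349/2144= 4.36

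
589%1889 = 589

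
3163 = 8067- 4904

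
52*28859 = 1500668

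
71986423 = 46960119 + 25026304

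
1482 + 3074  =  4556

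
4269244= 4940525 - 671281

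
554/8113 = 554/8113 = 0.07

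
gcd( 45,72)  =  9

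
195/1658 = 195/1658 = 0.12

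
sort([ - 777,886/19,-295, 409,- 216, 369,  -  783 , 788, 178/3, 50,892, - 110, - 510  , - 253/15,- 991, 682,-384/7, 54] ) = [-991  , - 783, - 777, - 510, - 295, - 216, - 110, - 384/7 , - 253/15,886/19, 50, 54,  178/3 , 369,  409, 682, 788, 892]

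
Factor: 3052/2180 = 5^( - 1 )*7^1 = 7/5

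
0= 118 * 0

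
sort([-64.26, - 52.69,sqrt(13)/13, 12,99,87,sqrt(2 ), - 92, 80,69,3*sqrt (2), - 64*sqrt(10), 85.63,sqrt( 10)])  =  [ - 64*sqrt(10), - 92, - 64.26 ,  -  52.69,  sqrt(13 ) /13,sqrt(2 ),  sqrt( 10),3*sqrt(2),12, 69,80, 85.63,87,  99]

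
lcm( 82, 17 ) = 1394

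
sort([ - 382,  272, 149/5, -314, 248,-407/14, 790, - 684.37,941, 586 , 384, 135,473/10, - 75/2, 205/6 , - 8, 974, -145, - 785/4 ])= [ - 684.37,-382, - 314,-785/4, - 145,-75/2, - 407/14, - 8, 149/5, 205/6,473/10,135,248,272,  384, 586, 790, 941,974]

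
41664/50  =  833 + 7/25 = 833.28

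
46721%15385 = 566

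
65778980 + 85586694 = 151365674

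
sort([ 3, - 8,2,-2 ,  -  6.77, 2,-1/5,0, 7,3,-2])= [ - 8, - 6.77,-2,-2, - 1/5,0, 2,2,3,3, 7] 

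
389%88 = 37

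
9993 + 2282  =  12275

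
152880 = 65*2352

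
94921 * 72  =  6834312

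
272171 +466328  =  738499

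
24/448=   3/56 = 0.05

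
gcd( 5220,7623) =9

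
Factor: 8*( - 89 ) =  - 2^3 * 89^1 = - 712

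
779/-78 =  - 10 + 1/78=- 9.99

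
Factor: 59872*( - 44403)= - 2658496416 = -2^5 * 3^1*19^2 * 41^1*1871^1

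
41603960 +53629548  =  95233508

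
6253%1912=517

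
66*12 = 792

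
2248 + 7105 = 9353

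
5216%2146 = 924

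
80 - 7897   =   - 7817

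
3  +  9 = 12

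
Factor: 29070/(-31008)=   -  15/16 = -2^( - 4 )*3^1*5^1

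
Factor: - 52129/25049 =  - 7^1 * 11^1*37^( - 1) = - 77/37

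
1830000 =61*30000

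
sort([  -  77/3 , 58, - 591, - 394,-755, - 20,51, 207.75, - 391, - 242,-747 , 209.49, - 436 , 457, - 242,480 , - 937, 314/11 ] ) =[ - 937 , - 755, - 747, - 591, - 436 ,  -  394, - 391,-242, - 242, - 77/3, - 20, 314/11,51 , 58, 207.75,  209.49,457, 480]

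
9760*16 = 156160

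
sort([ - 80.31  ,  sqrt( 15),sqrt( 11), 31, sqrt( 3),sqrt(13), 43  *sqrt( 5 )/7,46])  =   [-80.31,sqrt(3 ), sqrt( 11 ), sqrt( 13),sqrt(15), 43*sqrt ( 5)/7, 31, 46]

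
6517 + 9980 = 16497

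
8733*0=0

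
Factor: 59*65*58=2^1*5^1*13^1*29^1 * 59^1 = 222430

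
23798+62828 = 86626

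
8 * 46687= 373496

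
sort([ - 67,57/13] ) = [ - 67,  57/13 ]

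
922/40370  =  461/20185 = 0.02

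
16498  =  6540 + 9958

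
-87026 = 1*( - 87026 ) 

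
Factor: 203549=203549^1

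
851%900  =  851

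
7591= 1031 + 6560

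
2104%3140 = 2104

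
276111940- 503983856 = -227871916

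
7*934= 6538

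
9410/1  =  9410 = 9410.00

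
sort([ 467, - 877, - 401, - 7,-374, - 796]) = [ - 877 , - 796, - 401, - 374, - 7,467]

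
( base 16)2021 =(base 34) 73v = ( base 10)8225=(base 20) 10B5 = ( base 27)B7H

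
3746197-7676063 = - 3929866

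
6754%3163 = 428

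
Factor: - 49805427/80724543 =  - 16601809/26908181 = - 7^1*17^1*139511^1*26908181^( - 1 ) 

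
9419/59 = 159 + 38/59 = 159.64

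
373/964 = 373/964 = 0.39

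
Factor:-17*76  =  -1292= -2^2 * 17^1 * 19^1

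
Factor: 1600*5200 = 8320000 = 2^10*5^4*13^1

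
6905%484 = 129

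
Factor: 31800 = 2^3*3^1*5^2*53^1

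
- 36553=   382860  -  419413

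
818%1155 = 818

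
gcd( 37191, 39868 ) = 1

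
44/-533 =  - 1 + 489/533 = -0.08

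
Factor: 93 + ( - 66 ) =27 = 3^3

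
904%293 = 25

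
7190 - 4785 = 2405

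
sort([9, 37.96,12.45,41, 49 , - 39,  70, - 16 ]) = [ - 39, - 16  ,  9,  12.45,37.96,41,  49,70]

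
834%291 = 252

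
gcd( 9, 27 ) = 9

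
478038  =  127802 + 350236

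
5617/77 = 72  +  73/77= 72.95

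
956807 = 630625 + 326182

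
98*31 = 3038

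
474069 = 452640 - -21429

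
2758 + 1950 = 4708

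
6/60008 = 3/30004 =0.00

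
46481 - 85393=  - 38912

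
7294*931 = 6790714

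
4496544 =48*93678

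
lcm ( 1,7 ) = 7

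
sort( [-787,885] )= [ - 787, 885 ] 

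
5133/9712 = 5133/9712 = 0.53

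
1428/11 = 129+ 9/11 = 129.82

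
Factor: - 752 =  - 2^4*47^1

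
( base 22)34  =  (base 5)240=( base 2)1000110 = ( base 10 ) 70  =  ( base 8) 106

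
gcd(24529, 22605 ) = 1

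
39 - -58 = 97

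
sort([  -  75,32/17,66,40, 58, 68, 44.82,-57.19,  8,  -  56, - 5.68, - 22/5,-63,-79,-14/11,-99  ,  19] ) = [ - 99,-79,  -  75, - 63, - 57.19, - 56,-5.68, - 22/5, - 14/11, 32/17, 8,19,40, 44.82, 58 , 66, 68 ]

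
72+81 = 153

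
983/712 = 1 + 271/712 = 1.38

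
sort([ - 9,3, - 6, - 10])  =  [ -10, - 9,-6,3]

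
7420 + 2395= 9815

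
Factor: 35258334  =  2^1*3^1*5876389^1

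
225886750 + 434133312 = 660020062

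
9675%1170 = 315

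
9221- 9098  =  123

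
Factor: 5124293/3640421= 17^1*839^( - 1)*4339^( - 1 )*301429^1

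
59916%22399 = 15118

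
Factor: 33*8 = 264 =2^3 * 3^1*11^1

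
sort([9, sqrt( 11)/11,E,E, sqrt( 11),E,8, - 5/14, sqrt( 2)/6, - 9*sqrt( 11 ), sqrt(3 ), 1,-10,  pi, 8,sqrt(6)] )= [- 9*sqrt( 11 ) , - 10, - 5/14, sqrt( 2 )/6, sqrt( 11 )/11,1, sqrt( 3), sqrt ( 6 ),E, E , E,pi, sqrt ( 11),8,8, 9 ] 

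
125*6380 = 797500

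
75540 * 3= 226620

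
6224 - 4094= 2130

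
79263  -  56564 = 22699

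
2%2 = 0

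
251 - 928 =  - 677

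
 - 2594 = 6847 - 9441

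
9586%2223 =694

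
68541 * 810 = 55518210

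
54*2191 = 118314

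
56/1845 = 56/1845 = 0.03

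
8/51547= 8/51547 = 0.00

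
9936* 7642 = 75930912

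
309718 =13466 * 23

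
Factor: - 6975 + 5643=-2^2 * 3^2*37^1 = - 1332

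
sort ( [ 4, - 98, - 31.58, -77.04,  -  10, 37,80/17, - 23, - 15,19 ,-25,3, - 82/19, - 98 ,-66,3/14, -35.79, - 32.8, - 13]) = [ - 98, - 98, - 77.04, - 66, - 35.79,-32.8,-31.58, - 25, - 23, - 15, - 13, - 10, - 82/19,3/14 , 3,4,80/17,19, 37]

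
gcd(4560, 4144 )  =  16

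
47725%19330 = 9065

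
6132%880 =852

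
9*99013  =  891117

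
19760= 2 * 9880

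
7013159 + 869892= 7883051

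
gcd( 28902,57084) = 6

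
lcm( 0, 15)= 0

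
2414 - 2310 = 104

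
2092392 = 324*6458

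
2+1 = 3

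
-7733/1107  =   - 7 + 16/1107 = - 6.99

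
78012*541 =42204492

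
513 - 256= 257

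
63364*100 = 6336400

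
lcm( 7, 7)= 7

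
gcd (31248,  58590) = 3906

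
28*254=7112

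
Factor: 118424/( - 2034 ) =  - 524/9= - 2^2*3^ ( - 2 )*131^1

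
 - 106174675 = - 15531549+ - 90643126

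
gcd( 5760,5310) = 90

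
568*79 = 44872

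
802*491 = 393782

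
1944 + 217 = 2161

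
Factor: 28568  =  2^3*3571^1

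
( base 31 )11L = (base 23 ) 1l1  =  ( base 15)478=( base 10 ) 1013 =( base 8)1765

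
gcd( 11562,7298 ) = 82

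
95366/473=201  +  293/473 = 201.62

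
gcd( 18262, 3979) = 23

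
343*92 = 31556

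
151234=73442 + 77792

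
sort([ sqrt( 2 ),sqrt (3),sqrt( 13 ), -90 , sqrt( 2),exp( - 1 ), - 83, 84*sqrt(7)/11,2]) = [ - 90,  -  83,exp( - 1 ), sqrt(2 ),sqrt(2),sqrt ( 3 ),  2,sqrt( 13), 84*sqrt(7)/11]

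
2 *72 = 144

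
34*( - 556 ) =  - 18904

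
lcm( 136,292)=9928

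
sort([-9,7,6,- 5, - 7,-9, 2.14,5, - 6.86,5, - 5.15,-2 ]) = [ - 9, - 9, - 7, - 6.86,-5.15,-5,  -  2, 2.14,  5,5, 6, 7]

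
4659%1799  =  1061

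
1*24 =24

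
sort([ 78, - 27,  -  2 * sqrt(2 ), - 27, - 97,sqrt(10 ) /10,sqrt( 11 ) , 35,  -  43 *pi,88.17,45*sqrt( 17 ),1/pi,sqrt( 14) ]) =[  -  43*pi, - 97,-27, - 27, - 2*sqrt( 2 ), sqrt( 10) /10,1/pi,sqrt( 11),sqrt( 14),35,78,88.17,  45*sqrt( 17 ) ]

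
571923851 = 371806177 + 200117674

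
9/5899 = 9/5899=0.00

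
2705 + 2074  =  4779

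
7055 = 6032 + 1023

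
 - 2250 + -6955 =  - 9205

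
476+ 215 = 691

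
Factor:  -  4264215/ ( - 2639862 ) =1421405/879954 = 2^(-1)*3^( - 1 )* 5^1*17^( - 1 )*67^1 *4243^1*8627^( -1)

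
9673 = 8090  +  1583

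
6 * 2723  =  16338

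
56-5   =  51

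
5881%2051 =1779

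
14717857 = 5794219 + 8923638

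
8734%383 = 308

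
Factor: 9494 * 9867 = 2^1 * 3^1*11^1*13^1*23^1*47^1 * 101^1 = 93677298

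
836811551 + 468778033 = 1305589584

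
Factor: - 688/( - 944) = 43/59 =43^1*59^( - 1) 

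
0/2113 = 0 = 0.00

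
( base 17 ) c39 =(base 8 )6710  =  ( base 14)1400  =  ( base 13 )17b5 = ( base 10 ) 3528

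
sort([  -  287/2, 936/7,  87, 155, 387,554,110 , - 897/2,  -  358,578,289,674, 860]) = [-897/2, - 358, - 287/2,87,110,936/7,155,289, 387, 554,578, 674,860 ]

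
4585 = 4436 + 149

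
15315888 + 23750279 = 39066167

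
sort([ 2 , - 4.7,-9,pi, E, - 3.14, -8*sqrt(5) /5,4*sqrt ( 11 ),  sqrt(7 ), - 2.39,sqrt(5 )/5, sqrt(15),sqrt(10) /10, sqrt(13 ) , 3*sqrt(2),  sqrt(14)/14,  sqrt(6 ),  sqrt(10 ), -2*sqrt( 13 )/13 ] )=[-9,-4.7, - 8 * sqrt(5) /5, - 3.14, - 2.39, - 2* sqrt(13 ) /13,sqrt(14) /14,sqrt ( 10 ) /10,  sqrt( 5)/5, 2 , sqrt(6 ), sqrt(7 ), E,  pi, sqrt(10 ),sqrt(13 ), sqrt(15 ) , 3* sqrt( 2),4*sqrt(11 ) ]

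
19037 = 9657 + 9380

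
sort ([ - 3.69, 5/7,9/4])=[ - 3.69,5/7 , 9/4]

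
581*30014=17438134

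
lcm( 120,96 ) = 480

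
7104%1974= 1182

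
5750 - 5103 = 647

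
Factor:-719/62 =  - 2^(-1)*31^( - 1)*719^1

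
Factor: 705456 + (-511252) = 194204= 2^2*47^1*1033^1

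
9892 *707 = 6993644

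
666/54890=333/27445=0.01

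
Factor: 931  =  7^2*19^1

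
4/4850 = 2/2425 = 0.00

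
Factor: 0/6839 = 0 = 0^1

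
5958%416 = 134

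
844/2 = 422   =  422.00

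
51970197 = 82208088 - 30237891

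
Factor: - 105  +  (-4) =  - 109=-109^1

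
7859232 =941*8352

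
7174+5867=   13041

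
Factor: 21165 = 3^1*5^1*17^1*83^1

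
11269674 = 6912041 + 4357633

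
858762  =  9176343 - 8317581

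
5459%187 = 36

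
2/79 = 2/79=0.03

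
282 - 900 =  - 618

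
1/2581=1/2581 =0.00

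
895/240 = 179/48 = 3.73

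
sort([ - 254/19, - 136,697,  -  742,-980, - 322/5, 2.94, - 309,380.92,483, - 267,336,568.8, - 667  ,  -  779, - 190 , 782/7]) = [  -  980, - 779, - 742,-667,-309,  -  267, - 190,  -  136, -322/5,  -  254/19, 2.94,  782/7, 336 , 380.92,483, 568.8, 697] 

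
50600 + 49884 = 100484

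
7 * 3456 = 24192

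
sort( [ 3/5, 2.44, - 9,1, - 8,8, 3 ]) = [ - 9, - 8, 3/5, 1, 2.44, 3 , 8]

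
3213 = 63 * 51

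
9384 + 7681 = 17065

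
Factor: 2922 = 2^1*3^1*487^1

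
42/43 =42/43 = 0.98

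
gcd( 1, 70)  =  1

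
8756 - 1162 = 7594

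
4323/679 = 6 + 249/679 = 6.37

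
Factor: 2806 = 2^1*23^1*61^1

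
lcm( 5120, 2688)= 107520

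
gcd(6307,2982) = 7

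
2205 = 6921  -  4716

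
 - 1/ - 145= 1/145 = 0.01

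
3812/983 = 3 + 863/983 = 3.88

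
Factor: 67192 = 2^3 *37^1*227^1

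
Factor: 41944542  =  2^1*3^1 *17^1*173^1*2377^1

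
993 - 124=869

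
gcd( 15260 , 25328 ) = 4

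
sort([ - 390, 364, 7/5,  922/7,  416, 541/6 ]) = [ - 390 , 7/5 , 541/6 , 922/7 , 364, 416]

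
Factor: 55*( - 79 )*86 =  - 373670 = - 2^1*5^1*11^1*43^1*79^1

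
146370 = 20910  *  7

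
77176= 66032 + 11144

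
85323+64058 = 149381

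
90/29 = 3 + 3/29 = 3.10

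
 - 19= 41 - 60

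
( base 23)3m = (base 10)91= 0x5b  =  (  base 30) 31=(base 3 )10101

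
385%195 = 190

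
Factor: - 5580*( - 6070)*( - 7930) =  - 2^4 * 3^2*5^3 * 13^1*31^1*61^1*607^1 =- 268593858000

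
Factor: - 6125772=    - 2^2 * 3^1*510481^1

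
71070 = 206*345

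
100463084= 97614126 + 2848958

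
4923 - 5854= - 931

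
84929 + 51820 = 136749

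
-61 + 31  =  - 30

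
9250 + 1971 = 11221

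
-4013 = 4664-8677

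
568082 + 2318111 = 2886193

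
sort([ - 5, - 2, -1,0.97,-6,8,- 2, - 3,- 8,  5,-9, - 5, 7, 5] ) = [ - 9, - 8,-6, - 5, - 5, - 3, - 2,-2,-1, 0.97,  5, 5,7, 8 ]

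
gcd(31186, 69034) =2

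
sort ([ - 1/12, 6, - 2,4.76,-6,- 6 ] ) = [  -  6 , - 6, - 2, - 1/12,  4.76, 6] 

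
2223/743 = 2223/743 = 2.99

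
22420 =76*295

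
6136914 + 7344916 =13481830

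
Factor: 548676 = 2^2 * 3^2*15241^1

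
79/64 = 1+15/64= 1.23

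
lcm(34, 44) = 748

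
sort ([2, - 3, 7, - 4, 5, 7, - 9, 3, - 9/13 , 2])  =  [  -  9,  -  4,- 3,-9/13, 2,2, 3, 5, 7,7 ] 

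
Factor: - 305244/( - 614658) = 366/737= 2^1* 3^1*11^(-1)*61^1*67^(  -  1)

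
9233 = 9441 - 208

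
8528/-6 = -1422 + 2/3 = -1421.33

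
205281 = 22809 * 9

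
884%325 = 234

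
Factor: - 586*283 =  - 165838= -2^1*283^1 * 293^1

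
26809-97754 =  - 70945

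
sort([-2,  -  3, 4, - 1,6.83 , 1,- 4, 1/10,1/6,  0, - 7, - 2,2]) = [- 7,- 4, - 3,  -  2, - 2, - 1, 0, 1/10,1/6, 1,  2, 4  ,  6.83]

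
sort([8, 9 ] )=[ 8,9] 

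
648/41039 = 648/41039 = 0.02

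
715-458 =257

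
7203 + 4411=11614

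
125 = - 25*( - 5) 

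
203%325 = 203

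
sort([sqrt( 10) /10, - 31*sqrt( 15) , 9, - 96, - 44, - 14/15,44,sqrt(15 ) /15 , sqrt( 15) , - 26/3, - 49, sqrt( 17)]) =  [ - 31*sqrt( 15 ), - 96, - 49, - 44, - 26/3, -14/15, sqrt( 15)/15, sqrt ( 10)/10,  sqrt( 15 ),  sqrt (17),9, 44 ] 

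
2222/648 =1111/324 = 3.43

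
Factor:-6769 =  - 7^1 * 967^1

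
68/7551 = 68/7551 = 0.01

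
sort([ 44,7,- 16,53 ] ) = [ - 16 , 7, 44,53] 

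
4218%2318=1900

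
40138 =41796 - 1658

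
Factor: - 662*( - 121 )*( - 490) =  - 2^2*5^1 * 7^2*11^2*331^1 = - 39249980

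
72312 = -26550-  -  98862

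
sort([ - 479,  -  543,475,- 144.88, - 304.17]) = [ - 543, - 479, - 304.17, - 144.88, 475]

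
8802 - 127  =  8675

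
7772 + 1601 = 9373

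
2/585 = 2/585 = 0.00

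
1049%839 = 210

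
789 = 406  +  383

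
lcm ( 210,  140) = 420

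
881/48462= 881/48462 =0.02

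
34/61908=17/30954 = 0.00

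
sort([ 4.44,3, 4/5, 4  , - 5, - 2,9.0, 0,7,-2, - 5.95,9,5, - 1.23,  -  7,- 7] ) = [ - 7, - 7,-5.95,-5, - 2,-2, - 1.23,0,4/5, 3, 4 , 4.44 , 5,7,  9.0 , 9 ]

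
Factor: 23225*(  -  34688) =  - 2^7*5^2*271^1*929^1 = - 805628800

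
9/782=9/782= 0.01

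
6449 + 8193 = 14642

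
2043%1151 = 892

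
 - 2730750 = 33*(-82750 ) 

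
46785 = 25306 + 21479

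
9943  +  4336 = 14279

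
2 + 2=4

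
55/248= 55/248 = 0.22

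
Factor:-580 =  - 2^2 * 5^1* 29^1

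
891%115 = 86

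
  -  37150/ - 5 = 7430/1 =7430.00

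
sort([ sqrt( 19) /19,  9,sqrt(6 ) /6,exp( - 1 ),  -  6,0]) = [ - 6,0, sqrt(19)/19, exp(  -  1),sqrt(6 ) /6,9]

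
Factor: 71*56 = 2^3*7^1 * 71^1 = 3976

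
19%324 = 19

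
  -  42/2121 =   -  1 + 99/101 = -0.02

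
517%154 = 55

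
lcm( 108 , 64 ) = 1728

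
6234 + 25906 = 32140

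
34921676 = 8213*4252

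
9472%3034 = 370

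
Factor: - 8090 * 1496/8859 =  - 12102640/8859 = - 2^4*3^ ( - 1)*5^1*11^1*17^1 *809^1*2953^( - 1 ) 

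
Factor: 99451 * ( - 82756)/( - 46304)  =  2^( - 3)*11^1* 17^1*1217^1 * 1447^( - 1)*9041^1=2057541739/11576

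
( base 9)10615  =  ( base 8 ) 15625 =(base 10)7061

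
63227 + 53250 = 116477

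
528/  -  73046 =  - 264/36523 = -  0.01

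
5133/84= 61 + 3/28 = 61.11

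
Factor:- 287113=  - 17^1*16889^1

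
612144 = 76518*8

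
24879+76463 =101342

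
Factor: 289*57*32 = 2^5*3^1 * 17^2 * 19^1 = 527136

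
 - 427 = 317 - 744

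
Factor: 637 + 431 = 2^2*3^1*89^1= 1068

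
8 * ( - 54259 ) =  - 434072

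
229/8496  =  229/8496 = 0.03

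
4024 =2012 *2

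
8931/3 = 2977 = 2977.00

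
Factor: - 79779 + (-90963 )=-2^1 * 3^1 * 11^1*13^1*199^1 = - 170742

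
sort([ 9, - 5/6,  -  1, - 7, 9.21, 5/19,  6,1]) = [-7,-1, - 5/6,  5/19 , 1, 6, 9, 9.21 ] 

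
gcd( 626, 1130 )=2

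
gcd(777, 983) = 1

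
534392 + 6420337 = 6954729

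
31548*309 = 9748332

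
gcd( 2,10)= 2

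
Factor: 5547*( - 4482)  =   - 24861654 = - 2^1*3^4*43^2  *  83^1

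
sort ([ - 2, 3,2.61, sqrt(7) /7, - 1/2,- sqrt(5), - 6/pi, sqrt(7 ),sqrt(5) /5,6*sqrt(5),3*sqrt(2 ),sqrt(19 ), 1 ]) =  [ - sqrt ( 5), - 2,-6/pi, -1/2, sqrt( 7)/7, sqrt(5)/5,1,2.61, sqrt(7 ),3,3*sqrt ( 2 ), sqrt(19 ),6*sqrt ( 5)]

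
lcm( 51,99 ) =1683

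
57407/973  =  59 = 59.00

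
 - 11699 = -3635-8064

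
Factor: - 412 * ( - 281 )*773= 2^2 * 103^1*281^1 * 773^1 = 89491756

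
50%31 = 19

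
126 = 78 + 48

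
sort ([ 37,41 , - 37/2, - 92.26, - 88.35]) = [  -  92.26, - 88.35, - 37/2,37,  41 ] 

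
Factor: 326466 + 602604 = 2^1 * 3^4*5^1*31^1*37^1 = 929070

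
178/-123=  - 2 + 68/123 = - 1.45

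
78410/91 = 861 + 59/91 = 861.65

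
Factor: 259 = 7^1* 37^1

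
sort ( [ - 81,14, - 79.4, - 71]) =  [-81, - 79.4, - 71 , 14 ]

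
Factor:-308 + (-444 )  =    -  2^4*47^1= -  752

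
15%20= 15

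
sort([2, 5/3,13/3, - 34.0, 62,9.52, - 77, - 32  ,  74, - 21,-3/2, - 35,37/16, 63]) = [  -  77, - 35,  -  34.0, - 32 ,-21, - 3/2, 5/3, 2,37/16,13/3, 9.52, 62,63,74]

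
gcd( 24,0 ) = 24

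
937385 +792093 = 1729478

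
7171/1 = 7171 = 7171.00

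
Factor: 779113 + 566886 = 1033^1*1303^1 = 1345999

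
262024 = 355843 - 93819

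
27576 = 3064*9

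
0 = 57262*0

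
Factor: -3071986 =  - 2^1  *  53^1*73^1  *397^1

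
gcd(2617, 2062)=1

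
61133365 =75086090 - 13952725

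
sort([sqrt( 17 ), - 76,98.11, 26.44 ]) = [ - 76, sqrt ( 17),  26.44, 98.11 ]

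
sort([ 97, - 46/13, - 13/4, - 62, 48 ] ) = [  -  62, - 46/13,- 13/4,48, 97]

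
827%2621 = 827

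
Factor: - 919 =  - 919^1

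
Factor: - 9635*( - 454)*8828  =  38616232120 = 2^3*5^1*41^1*47^1*227^1*2207^1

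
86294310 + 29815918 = 116110228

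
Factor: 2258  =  2^1*1129^1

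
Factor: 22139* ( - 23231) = -514311109 = - 13^3  *  131^1 * 1787^1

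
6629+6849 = 13478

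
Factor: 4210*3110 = 13093100 = 2^2*5^2*311^1 * 421^1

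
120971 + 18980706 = 19101677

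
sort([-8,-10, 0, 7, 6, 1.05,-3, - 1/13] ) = [ - 10,-8,-3, - 1/13, 0,1.05,6, 7 ] 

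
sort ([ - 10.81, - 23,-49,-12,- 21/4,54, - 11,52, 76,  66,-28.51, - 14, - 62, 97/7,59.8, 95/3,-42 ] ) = [-62, -49,-42,-28.51, - 23,-14, - 12, - 11,-10.81, - 21/4, 97/7, 95/3, 52, 54, 59.8,  66, 76 ]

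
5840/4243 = 5840/4243= 1.38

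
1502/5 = 1502/5 = 300.40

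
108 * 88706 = 9580248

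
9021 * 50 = 451050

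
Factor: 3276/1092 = 3^1= 3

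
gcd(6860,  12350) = 10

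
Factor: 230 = 2^1*5^1*23^1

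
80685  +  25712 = 106397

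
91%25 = 16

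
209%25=9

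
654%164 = 162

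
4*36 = 144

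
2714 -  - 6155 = 8869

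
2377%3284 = 2377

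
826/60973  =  826/60973 = 0.01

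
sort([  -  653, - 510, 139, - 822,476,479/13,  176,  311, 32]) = [ - 822, - 653 , -510, 32,  479/13,139 , 176, 311,  476]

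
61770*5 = 308850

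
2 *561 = 1122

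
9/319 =9/319= 0.03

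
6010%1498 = 18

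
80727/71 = 1137 =1137.00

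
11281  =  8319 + 2962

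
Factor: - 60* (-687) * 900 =2^4 * 3^4 * 5^3*229^1 = 37098000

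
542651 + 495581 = 1038232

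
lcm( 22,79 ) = 1738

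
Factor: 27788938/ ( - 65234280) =-13894469/32617140 = - 2^(-2) * 3^ ( - 1)*5^( - 1 )*41^( -1)*47^1*101^1*2927^1*13259^ ( - 1 ) 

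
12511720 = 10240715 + 2271005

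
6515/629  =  6515/629 = 10.36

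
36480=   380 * 96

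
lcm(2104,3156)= 6312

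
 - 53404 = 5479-58883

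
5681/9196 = 299/484=0.62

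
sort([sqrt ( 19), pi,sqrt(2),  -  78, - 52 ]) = [ - 78, - 52, sqrt( 2 ) , pi, sqrt( 19)] 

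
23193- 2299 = 20894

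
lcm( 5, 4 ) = 20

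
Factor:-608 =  - 2^5*19^1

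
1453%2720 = 1453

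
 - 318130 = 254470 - 572600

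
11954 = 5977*2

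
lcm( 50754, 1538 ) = 50754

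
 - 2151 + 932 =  -1219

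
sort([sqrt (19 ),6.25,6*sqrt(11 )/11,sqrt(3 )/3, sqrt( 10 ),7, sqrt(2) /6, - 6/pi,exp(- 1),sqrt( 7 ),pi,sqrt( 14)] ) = [ - 6/pi, sqrt(2)/6,exp( - 1 ),sqrt(3 )/3 , 6*sqrt ( 11 ) /11,sqrt(7 ),pi,sqrt( 10),sqrt( 14),sqrt(19 ),6.25, 7]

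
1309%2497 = 1309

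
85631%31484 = 22663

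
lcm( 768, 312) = 9984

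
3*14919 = 44757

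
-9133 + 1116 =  - 8017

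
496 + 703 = 1199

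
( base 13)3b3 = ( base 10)653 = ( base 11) 544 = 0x28d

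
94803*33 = 3128499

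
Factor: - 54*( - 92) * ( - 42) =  - 2^4 * 3^4*7^1 * 23^1 = -  208656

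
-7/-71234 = 7/71234 = 0.00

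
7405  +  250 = 7655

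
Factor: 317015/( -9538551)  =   - 3^( - 2 )*5^1*11^( - 2)*47^1* 71^1*461^(  -  1 ) = - 16685/502029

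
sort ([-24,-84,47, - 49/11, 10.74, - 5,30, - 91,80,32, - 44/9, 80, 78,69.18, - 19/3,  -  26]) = [  -  91, - 84, - 26, - 24, - 19/3,-5, - 44/9, - 49/11, 10.74,30,32,47,69.18 , 78,80,  80]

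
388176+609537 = 997713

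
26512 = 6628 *4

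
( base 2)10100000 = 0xA0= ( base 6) 424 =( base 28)5k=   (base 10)160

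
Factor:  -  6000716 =-2^2*229^1 * 6551^1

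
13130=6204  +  6926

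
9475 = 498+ 8977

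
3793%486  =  391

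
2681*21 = 56301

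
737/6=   122+5/6 =122.83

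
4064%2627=1437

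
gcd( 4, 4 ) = 4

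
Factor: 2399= 2399^1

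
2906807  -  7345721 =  - 4438914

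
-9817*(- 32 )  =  314144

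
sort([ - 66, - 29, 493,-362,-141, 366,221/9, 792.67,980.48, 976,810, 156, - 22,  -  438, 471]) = [  -  438,-362,-141, - 66,-29, - 22, 221/9,156,366,471,493,792.67, 810, 976, 980.48 ] 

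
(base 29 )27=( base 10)65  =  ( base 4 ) 1001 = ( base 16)41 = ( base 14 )49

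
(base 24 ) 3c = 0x54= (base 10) 84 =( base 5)314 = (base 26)36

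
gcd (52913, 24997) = 7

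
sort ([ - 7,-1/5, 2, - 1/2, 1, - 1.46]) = [ - 7, - 1.46, - 1/2,- 1/5,1, 2 ] 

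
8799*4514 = 39718686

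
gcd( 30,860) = 10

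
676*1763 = 1191788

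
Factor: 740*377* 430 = 119961400 = 2^3*5^2* 13^1* 29^1* 37^1*43^1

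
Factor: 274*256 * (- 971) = -2^9 * 137^1 * 971^1 = - 68109824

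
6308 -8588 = - 2280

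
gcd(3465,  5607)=63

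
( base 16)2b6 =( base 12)49A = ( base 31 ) MC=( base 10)694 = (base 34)KE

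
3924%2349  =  1575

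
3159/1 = 3159=3159.00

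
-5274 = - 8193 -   -  2919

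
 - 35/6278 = - 1 + 6243/6278 = -0.01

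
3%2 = 1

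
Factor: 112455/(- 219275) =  - 459/895 =- 3^3 * 5^(-1 )*17^1*179^ ( - 1 )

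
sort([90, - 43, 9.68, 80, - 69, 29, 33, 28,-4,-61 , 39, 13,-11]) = [-69, -61, - 43, - 11 , - 4, 9.68, 13, 28,  29 , 33, 39, 80,90] 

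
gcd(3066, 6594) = 42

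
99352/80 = 1241+9/10 = 1241.90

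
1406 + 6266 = 7672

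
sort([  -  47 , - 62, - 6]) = [-62, - 47,  -  6]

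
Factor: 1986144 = 2^5*3^1*17^1*1217^1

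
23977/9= 2664 + 1/9  =  2664.11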